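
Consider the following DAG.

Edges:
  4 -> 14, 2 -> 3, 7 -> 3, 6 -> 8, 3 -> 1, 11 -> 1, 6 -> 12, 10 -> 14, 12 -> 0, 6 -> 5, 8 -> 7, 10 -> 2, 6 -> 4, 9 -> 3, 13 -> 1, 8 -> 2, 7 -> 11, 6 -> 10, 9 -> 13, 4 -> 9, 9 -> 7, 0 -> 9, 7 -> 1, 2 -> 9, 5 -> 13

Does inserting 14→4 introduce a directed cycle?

Yes

Adding 14→4 creates a cycle iff 4 can already reach 14.
Path from 4: 4 → 14.
So 4 → … → 14 → 4 is a cycle.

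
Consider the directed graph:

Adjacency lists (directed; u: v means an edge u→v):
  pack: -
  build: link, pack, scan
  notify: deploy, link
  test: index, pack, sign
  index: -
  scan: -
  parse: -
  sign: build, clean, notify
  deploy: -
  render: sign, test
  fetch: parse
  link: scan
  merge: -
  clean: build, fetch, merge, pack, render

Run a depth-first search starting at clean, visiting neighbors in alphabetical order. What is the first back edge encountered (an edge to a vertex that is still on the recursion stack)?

sign→clean

DFS from clean (visiting neighbors in alphabetical order); mark gray on enter, black on exit:
clean gray
  build gray
    link gray
      scan gray
      scan black
    link black
    pack gray
    pack black
    build→scan: scan black — skip
  build black
  fetch gray
    parse gray
    parse black
  fetch black
  merge gray
  merge black
  clean→pack: pack black — skip
  render gray
    sign gray
      sign→build: build black — skip
      sign→clean: clean is gray → back edge
First back edge: sign → clean.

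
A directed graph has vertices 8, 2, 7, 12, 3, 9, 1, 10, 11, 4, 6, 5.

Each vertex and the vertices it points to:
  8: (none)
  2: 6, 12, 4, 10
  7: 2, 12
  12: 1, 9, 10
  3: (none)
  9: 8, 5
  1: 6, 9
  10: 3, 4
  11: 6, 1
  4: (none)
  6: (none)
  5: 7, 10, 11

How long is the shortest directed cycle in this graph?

For each vertex v, BFS finds the shortest path from v back to v.
The shortest such closed walk is 7 → 12 → 9 → 5 → 7, length 4.

4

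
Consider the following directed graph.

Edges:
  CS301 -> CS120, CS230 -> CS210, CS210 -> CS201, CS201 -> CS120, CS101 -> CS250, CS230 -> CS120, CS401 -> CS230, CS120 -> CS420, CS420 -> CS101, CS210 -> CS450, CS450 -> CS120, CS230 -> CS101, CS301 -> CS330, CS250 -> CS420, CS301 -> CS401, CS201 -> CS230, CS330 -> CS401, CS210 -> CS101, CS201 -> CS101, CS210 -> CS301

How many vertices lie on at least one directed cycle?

A vertex is on a directed cycle iff it belongs to a strongly connected component of size ≥ 2 (or has a self-loop).
The vertices on cycles are {CS101, CS201, CS210, CS230, CS250, CS301, CS330, CS401, CS420} — 9 in total.

9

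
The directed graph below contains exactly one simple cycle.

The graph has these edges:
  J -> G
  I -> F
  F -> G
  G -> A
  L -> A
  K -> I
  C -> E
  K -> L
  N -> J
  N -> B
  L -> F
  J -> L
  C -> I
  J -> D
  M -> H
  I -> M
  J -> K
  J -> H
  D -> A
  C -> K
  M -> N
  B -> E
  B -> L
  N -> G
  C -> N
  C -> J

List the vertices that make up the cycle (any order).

I, J, K, M, N

DFS with gray/black marking from N:
N gray
  J gray
    L gray
      A gray
      A black
      F gray
        G gray
          G→A: A black — skip
        G black
      F black
    L black
    J→G: G black — skip
    D gray
      D→A: A black — skip
    D black
    H gray
    H black
    K gray
      K→L: L black — skip
      I gray
        I→F: F black — skip
        M gray
          M→N: N is gray → back edge
Back edge closes the cycle N → J → K → I → M → N; its vertices are {I, J, K, M, N}.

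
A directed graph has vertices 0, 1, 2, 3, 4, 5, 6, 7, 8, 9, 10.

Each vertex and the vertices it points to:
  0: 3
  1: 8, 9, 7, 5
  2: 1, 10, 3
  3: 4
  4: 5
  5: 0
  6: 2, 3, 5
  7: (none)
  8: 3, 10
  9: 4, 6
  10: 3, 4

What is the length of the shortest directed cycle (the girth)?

4

For each vertex v, BFS finds the shortest path from v back to v.
The shortest such closed walk is 1 → 9 → 6 → 2 → 1, length 4.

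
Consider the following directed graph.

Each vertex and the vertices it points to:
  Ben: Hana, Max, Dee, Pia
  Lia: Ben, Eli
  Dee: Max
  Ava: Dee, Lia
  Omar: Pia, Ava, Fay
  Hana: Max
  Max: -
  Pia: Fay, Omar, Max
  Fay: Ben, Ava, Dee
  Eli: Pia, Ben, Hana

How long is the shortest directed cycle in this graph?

For each vertex v, BFS finds the shortest path from v back to v.
The shortest such closed walk is Omar → Pia → Omar, length 2.

2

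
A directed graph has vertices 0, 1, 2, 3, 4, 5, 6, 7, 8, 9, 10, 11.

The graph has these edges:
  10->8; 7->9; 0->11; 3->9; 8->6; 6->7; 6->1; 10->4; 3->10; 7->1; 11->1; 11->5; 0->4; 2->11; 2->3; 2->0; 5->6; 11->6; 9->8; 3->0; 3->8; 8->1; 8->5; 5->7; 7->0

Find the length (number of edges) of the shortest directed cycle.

4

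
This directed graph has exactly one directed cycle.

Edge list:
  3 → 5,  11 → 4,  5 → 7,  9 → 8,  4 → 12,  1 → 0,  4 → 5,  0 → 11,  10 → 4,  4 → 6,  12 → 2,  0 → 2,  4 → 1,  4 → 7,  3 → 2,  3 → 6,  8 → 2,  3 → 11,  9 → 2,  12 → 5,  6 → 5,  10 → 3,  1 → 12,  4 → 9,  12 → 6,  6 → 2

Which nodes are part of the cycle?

DFS with gray/black marking from 4:
4 gray
  9 gray
    2 gray
    2 black
    8 gray
      8→2: 2 black — skip
    8 black
  9 black
  5 gray
    7 gray
    7 black
  5 black
  1 gray
    0 gray
      11 gray
        11→4: 4 is gray → back edge
Back edge closes the cycle 4 → 1 → 0 → 11 → 4; its vertices are {0, 1, 4, 11}.

0, 1, 4, 11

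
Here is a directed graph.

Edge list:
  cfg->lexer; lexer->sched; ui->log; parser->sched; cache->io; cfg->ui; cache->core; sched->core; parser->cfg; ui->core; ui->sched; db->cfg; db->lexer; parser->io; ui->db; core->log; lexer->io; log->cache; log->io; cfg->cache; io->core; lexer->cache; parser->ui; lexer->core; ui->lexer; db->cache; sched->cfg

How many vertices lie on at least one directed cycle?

9

A vertex is on a directed cycle iff it belongs to a strongly connected component of size ≥ 2 (or has a self-loop).
The vertices on cycles are {db, io, ui, cfg, log, core, cache, lexer, sched} — 9 in total.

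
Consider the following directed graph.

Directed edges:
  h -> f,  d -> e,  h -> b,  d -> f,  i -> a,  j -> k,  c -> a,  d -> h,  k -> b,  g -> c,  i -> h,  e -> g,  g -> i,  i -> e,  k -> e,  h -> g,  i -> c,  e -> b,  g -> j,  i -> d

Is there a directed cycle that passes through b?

No

b lies on a cycle iff there is a path from b back to itself.
Exploring from b, it never reaches itself; equivalently, its strongly connected component is a singleton.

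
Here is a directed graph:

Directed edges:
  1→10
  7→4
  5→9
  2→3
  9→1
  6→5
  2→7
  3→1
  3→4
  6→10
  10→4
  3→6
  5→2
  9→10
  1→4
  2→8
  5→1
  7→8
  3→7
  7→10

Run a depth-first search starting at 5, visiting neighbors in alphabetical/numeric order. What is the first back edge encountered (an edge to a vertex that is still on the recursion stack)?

6→5

DFS from 5 (visiting neighbors in alphabetical/numeric order); mark gray on enter, black on exit:
5 gray
  1 gray
    4 gray
    4 black
    10 gray
      10→4: 4 black — skip
    10 black
  1 black
  2 gray
    3 gray
      3→1: 1 black — skip
      3→4: 4 black — skip
      6 gray
        6→5: 5 is gray → back edge
First back edge: 6 → 5.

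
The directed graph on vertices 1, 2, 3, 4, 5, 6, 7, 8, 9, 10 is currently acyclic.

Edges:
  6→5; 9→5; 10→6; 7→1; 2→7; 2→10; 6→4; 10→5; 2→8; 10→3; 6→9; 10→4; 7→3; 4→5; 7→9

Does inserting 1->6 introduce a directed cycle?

Adding 1→6 creates a cycle iff 6 can already reach 1.
Explore from 6: no path reaches 1. The graph stays acyclic.

No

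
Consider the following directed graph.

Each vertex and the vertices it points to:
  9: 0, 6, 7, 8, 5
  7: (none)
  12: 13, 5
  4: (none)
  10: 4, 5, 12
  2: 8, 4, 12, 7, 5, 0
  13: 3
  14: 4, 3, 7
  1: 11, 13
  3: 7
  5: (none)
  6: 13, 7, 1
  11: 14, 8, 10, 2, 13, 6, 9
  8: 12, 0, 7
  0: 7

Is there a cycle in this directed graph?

DFS with white/gray/black marking, starting from 13:
13 gray
  3 gray
    7 gray
    7 black
  3 black
13 black
9 gray
  0 gray
    0→7: 7 black — skip
  0 black
  6 gray
    6→13: 13 black — skip
    6→7: 7 black — skip
    1 gray
      11 gray
        14 gray
          4 gray
          4 black
          14→3: 3 black — skip
          14→7: 7 black — skip
        14 black
        8 gray
          12 gray
            12→13: 13 black — skip
            5 gray
            5 black
          12 black
          8→0: 0 black — skip
          8→7: 7 black — skip
        8 black
        10 gray
          10→4: 4 black — skip
          10→5: 5 black — skip
          10→12: 12 black — skip
        10 black
        2 gray
          2→8: 8 black — skip
          2→4: 4 black — skip
          2→12: 12 black — skip
          2→7: 7 black — skip
          2→5: 5 black — skip
          2→0: 0 black — skip
        2 black
        11→13: 13 black — skip
        11→6: 6 is gray → back edge
Back edge found, so a cycle exists: 6 → 1 → 11 → 6.

Yes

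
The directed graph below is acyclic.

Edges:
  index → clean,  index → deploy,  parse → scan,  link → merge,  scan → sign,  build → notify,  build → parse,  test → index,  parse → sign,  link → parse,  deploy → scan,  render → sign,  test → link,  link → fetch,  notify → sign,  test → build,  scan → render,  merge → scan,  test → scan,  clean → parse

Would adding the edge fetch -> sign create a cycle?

Adding fetch→sign creates a cycle iff sign can already reach fetch.
Explore from sign: no path reaches fetch. The graph stays acyclic.

No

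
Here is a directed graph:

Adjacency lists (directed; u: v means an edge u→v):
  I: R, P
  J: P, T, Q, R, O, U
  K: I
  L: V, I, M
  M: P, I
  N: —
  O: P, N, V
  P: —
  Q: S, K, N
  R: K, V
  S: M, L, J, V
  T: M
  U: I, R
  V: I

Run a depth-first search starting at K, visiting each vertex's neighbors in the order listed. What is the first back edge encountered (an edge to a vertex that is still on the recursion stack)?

DFS from K (visiting each vertex's neighbors in the order listed); mark gray on enter, black on exit:
K gray
  I gray
    R gray
      R→K: K is gray → back edge
First back edge: R → K.

R->K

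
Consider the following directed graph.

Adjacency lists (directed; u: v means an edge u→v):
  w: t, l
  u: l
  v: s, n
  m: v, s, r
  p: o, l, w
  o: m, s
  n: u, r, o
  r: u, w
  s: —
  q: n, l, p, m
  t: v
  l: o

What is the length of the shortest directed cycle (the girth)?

4

For each vertex v, BFS finds the shortest path from v back to v.
The shortest such closed walk is m → v → n → o → m, length 4.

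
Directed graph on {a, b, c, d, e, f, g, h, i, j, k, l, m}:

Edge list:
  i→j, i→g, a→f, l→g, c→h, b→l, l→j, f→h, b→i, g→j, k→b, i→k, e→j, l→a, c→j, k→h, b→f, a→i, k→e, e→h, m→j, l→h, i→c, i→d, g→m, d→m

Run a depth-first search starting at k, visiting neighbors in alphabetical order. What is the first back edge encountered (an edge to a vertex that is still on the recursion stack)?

i->k

DFS from k (visiting neighbors in alphabetical order); mark gray on enter, black on exit:
k gray
  b gray
    f gray
      h gray
      h black
    f black
    i gray
      c gray
        c→h: h black — skip
        j gray
        j black
      c black
      d gray
        m gray
          m→j: j black — skip
        m black
      d black
      g gray
        g→j: j black — skip
        g→m: m black — skip
      g black
      i→j: j black — skip
      i→k: k is gray → back edge
First back edge: i → k.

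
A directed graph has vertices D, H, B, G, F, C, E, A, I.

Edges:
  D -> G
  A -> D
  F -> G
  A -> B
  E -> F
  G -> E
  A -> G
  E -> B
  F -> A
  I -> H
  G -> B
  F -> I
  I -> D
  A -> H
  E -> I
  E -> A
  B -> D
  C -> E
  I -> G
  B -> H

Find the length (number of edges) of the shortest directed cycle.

3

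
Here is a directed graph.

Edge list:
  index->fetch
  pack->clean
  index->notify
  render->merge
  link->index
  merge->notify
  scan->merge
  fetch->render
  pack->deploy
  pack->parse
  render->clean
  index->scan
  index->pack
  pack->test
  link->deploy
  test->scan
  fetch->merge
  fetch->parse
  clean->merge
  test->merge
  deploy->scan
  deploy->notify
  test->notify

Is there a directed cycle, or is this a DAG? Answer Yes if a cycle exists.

No

DFS with white/gray/black marking, starting from link:
link gray
  deploy gray
    scan gray
      merge gray
        notify gray
        notify black
      merge black
    scan black
    deploy→notify: notify black — skip
  deploy black
  index gray
    pack gray
      pack→deploy: deploy black — skip
      test gray
        test→notify: notify black — skip
        test→scan: scan black — skip
        test→merge: merge black — skip
      test black
      clean gray
        clean→merge: merge black — skip
      clean black
      parse gray
      parse black
    pack black
    index→notify: notify black — skip
    fetch gray
      render gray
        render→merge: merge black — skip
        render→clean: clean black — skip
      render black
      fetch→parse: parse black — skip
      fetch→merge: merge black — skip
    fetch black
    index→scan: scan black — skip
  index black
link black
Every edge goes to a white or black vertex — no back edge, so the graph is acyclic.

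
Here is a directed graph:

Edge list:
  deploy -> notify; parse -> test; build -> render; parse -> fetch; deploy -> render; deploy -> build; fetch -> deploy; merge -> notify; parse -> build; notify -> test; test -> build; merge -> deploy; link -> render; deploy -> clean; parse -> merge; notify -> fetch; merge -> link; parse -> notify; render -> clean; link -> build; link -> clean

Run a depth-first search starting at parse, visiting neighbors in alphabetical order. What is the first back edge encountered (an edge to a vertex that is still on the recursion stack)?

DFS from parse (visiting neighbors in alphabetical order); mark gray on enter, black on exit:
parse gray
  build gray
    render gray
      clean gray
      clean black
    render black
  build black
  fetch gray
    deploy gray
      deploy→build: build black — skip
      deploy→clean: clean black — skip
      notify gray
        notify→fetch: fetch is gray → back edge
First back edge: notify → fetch.

notify->fetch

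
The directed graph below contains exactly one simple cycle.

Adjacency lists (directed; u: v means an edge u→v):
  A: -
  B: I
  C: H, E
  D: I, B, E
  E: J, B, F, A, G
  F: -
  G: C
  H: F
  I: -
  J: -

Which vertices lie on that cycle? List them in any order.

DFS with gray/black marking from E:
E gray
  J gray
  J black
  B gray
    I gray
    I black
  B black
  F gray
  F black
  A gray
  A black
  G gray
    C gray
      H gray
        H→F: F black — skip
      H black
      C→E: E is gray → back edge
Back edge closes the cycle E → G → C → E; its vertices are {C, E, G}.

C, E, G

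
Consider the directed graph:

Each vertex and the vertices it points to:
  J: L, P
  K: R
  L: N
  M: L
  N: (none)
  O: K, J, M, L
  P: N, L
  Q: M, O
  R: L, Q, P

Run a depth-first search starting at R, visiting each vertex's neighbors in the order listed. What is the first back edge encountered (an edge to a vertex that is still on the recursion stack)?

K→R

DFS from R (visiting each vertex's neighbors in the order listed); mark gray on enter, black on exit:
R gray
  L gray
    N gray
    N black
  L black
  Q gray
    M gray
      M→L: L black — skip
    M black
    O gray
      K gray
        K→R: R is gray → back edge
First back edge: K → R.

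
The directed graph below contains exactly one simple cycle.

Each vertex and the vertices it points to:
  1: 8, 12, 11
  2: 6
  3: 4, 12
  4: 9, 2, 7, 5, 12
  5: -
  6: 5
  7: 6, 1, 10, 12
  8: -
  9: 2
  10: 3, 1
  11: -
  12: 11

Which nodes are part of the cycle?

3, 4, 7, 10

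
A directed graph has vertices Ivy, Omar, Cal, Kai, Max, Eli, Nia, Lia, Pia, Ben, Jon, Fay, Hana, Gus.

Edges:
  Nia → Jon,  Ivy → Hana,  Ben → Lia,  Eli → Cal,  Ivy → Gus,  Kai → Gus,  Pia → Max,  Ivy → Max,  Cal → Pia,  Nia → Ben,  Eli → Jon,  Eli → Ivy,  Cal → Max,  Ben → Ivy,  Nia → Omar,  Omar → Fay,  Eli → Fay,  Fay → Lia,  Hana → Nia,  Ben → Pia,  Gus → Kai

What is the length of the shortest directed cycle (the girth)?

2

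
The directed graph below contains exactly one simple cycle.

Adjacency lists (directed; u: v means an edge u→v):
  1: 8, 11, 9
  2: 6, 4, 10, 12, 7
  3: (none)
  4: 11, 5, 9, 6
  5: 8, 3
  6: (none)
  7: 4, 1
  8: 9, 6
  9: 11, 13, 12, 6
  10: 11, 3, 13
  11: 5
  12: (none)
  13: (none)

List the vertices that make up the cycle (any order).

5, 8, 9, 11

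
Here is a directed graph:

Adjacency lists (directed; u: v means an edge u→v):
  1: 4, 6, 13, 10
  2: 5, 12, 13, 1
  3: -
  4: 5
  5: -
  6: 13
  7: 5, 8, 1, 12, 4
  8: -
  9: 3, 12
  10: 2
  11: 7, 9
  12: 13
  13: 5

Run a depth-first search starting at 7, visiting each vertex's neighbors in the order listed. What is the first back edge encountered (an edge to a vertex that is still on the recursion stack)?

2->1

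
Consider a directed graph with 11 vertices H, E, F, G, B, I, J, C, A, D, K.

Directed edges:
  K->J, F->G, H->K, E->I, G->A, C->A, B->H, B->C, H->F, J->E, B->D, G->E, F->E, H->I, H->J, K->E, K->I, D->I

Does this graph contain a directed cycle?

No

DFS with white/gray/black marking, starting from J:
J gray
  E gray
    I gray
    I black
  E black
J black
H gray
  F gray
    G gray
      A gray
      A black
      G→E: E black — skip
    G black
    F→E: E black — skip
  F black
  H→J: J black — skip
  K gray
    K→I: I black — skip
    K→E: E black — skip
    K→J: J black — skip
  K black
  H→I: I black — skip
H black
B gray
  D gray
    D→I: I black — skip
  D black
  C gray
    C→A: A black — skip
  C black
  B→H: H black — skip
B black
Every edge goes to a white or black vertex — no back edge, so the graph is acyclic.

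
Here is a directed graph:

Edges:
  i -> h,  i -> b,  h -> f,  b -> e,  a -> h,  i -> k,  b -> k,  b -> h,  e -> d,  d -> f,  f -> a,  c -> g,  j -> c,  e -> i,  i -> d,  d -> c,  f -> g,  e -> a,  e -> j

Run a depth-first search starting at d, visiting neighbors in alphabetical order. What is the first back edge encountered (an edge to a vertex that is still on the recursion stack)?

h→f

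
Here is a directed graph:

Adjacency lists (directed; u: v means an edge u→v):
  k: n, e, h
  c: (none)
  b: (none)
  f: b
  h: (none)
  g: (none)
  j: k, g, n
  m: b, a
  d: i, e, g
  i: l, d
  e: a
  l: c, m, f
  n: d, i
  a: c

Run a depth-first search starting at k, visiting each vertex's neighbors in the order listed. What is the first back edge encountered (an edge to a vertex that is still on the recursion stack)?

i->d

DFS from k (visiting each vertex's neighbors in the order listed); mark gray on enter, black on exit:
k gray
  n gray
    d gray
      i gray
        l gray
          c gray
          c black
          m gray
            b gray
            b black
            a gray
              a→c: c black — skip
            a black
          m black
          f gray
            f→b: b black — skip
          f black
        l black
        i→d: d is gray → back edge
First back edge: i → d.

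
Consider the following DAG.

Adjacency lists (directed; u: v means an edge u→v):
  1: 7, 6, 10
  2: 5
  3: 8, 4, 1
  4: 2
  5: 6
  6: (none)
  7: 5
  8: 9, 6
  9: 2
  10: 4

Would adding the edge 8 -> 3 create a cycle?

Yes

Adding 8→3 creates a cycle iff 3 can already reach 8.
Path from 3: 3 → 8.
So 3 → … → 8 → 3 is a cycle.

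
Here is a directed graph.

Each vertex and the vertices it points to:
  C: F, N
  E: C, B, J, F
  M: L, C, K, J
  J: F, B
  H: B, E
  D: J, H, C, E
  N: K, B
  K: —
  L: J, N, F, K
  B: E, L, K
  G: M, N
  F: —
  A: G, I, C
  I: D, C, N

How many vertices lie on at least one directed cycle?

6

A vertex is on a directed cycle iff it belongs to a strongly connected component of size ≥ 2 (or has a self-loop).
The vertices on cycles are {B, C, E, J, L, N} — 6 in total.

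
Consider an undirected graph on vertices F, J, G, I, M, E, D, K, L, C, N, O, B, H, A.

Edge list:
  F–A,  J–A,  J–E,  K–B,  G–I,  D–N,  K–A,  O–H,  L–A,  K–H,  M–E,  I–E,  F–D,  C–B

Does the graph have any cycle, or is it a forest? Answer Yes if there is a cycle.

DFS, tracking each vertex's parent; an edge to a visited non-parent vertex closes a cycle.
Start from K:
visit K (parent –)
  visit B (parent K)
    visit C (parent B)
      C–B: parent, skip
    B–K: parent, skip
  visit A (parent K)
    visit F (parent A)
      F–A: parent, skip
      visit D (parent F)
        visit N (parent D)
          N–D: parent, skip
        D–F: parent, skip
    visit J (parent A)
      J–A: parent, skip
      visit E (parent J)
        E–J: parent, skip
        visit I (parent E)
          visit G (parent I)
            G–I: parent, skip
          I–E: parent, skip
        visit M (parent E)
          M–E: parent, skip
    A–K: parent, skip
    visit L (parent A)
      L–A: parent, skip
  visit H (parent K)
    H–K: parent, skip
    visit O (parent H)
      O–H: parent, skip
No non-parent visited neighbor found — the graph is a forest.

No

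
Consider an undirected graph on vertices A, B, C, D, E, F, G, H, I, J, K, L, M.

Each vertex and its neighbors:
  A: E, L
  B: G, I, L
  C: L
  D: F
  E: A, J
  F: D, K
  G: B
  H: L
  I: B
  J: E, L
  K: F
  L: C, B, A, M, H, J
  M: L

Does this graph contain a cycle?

Yes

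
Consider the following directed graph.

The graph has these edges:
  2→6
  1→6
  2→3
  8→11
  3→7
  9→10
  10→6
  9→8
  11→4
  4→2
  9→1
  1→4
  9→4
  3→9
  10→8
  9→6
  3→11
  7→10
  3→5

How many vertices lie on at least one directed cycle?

9

A vertex is on a directed cycle iff it belongs to a strongly connected component of size ≥ 2 (or has a self-loop).
The vertices on cycles are {1, 2, 3, 4, 7, 8, 9, 10, 11} — 9 in total.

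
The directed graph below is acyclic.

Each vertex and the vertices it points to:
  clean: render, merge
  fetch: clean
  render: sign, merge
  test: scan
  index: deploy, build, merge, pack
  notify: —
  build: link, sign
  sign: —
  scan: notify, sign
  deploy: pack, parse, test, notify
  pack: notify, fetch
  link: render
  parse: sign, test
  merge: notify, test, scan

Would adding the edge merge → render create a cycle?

Adding merge→render creates a cycle iff render can already reach merge.
Path from render: render → merge.
So render → … → merge → render is a cycle.

Yes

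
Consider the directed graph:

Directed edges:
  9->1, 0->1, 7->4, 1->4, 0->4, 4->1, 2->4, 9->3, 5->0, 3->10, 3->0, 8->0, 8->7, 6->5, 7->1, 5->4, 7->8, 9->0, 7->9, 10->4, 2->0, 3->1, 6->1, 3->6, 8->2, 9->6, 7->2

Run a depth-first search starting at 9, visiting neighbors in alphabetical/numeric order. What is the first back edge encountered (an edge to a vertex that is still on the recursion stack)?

DFS from 9 (visiting neighbors in alphabetical/numeric order); mark gray on enter, black on exit:
9 gray
  0 gray
    1 gray
      4 gray
        4→1: 1 is gray → back edge
First back edge: 4 → 1.

4→1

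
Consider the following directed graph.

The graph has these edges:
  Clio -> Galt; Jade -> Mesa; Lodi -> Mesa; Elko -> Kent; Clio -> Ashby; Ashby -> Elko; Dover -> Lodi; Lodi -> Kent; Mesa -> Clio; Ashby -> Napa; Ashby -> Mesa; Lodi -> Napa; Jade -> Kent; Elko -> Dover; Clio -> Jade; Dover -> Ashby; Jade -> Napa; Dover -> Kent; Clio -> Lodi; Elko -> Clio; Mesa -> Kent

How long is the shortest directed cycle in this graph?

3

For each vertex v, BFS finds the shortest path from v back to v.
The shortest such closed walk is Elko → Clio → Ashby → Elko, length 3.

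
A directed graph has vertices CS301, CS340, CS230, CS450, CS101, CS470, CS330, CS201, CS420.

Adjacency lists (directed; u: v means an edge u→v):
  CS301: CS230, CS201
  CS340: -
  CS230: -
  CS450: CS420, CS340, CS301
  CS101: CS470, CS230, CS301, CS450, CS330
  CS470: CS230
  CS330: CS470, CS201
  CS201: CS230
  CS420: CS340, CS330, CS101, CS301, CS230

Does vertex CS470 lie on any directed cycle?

No

CS470 lies on a cycle iff there is a path from CS470 back to itself.
Exploring from CS470, it never reaches itself; equivalently, its strongly connected component is a singleton.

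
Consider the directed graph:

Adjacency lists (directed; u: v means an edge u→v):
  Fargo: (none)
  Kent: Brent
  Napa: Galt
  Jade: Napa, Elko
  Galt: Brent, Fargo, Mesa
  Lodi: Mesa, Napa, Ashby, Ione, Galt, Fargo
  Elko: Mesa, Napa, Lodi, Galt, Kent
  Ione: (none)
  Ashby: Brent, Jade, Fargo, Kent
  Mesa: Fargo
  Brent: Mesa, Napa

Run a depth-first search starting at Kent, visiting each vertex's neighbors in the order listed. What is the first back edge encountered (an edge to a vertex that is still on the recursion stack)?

Galt→Brent

DFS from Kent (visiting each vertex's neighbors in the order listed); mark gray on enter, black on exit:
Kent gray
  Brent gray
    Mesa gray
      Fargo gray
      Fargo black
    Mesa black
    Napa gray
      Galt gray
        Galt→Brent: Brent is gray → back edge
First back edge: Galt → Brent.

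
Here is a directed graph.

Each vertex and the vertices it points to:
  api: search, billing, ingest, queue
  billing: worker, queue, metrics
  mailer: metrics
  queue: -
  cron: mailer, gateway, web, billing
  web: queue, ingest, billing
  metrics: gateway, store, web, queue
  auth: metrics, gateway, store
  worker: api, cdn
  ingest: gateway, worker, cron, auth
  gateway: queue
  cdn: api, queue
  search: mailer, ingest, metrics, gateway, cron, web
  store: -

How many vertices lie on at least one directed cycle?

A vertex is on a directed cycle iff it belongs to a strongly connected component of size ≥ 2 (or has a self-loop).
The vertices on cycles are {api, cdn, web, auth, cron, ingest, mailer, search, worker, billing, metrics} — 11 in total.

11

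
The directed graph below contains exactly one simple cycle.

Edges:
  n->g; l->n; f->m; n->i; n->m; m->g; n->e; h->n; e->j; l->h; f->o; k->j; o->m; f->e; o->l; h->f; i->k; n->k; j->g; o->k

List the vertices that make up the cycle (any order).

f, h, l, o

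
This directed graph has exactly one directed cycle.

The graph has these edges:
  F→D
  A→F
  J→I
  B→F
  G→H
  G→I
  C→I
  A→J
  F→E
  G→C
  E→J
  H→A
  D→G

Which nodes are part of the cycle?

A, D, F, G, H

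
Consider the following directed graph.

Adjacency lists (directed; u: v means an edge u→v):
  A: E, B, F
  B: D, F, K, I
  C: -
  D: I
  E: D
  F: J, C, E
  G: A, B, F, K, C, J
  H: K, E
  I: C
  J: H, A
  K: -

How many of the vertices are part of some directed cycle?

4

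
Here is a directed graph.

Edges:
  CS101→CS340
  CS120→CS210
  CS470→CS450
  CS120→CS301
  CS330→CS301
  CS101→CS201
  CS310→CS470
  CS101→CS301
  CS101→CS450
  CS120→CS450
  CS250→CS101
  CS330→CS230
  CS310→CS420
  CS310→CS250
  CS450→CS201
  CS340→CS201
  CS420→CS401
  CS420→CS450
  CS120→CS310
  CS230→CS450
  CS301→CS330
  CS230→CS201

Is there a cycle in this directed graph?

Yes

DFS with white/gray/black marking, starting from CS250:
CS250 gray
  CS101 gray
    CS301 gray
      CS330 gray
        CS230 gray
          CS450 gray
            CS201 gray
            CS201 black
          CS450 black
          CS230→CS201: CS201 black — skip
        CS230 black
        CS330→CS301: CS301 is gray → back edge
Back edge found, so a cycle exists: CS301 → CS330 → CS301.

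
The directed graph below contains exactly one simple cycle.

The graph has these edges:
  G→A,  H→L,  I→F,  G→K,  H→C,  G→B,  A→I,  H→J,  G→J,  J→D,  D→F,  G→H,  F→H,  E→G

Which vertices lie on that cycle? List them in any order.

D, F, H, J

DFS with gray/black marking from H:
H gray
  L gray
  L black
  J gray
    D gray
      F gray
        F→H: H is gray → back edge
Back edge closes the cycle H → J → D → F → H; its vertices are {D, F, H, J}.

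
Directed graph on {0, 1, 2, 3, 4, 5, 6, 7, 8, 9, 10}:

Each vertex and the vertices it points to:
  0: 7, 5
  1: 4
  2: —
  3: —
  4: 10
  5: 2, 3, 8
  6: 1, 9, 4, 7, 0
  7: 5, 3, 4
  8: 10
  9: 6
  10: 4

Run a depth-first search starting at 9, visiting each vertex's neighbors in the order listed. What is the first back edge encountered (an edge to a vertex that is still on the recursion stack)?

10→4

DFS from 9 (visiting each vertex's neighbors in the order listed); mark gray on enter, black on exit:
9 gray
  6 gray
    1 gray
      4 gray
        10 gray
          10→4: 4 is gray → back edge
First back edge: 10 → 4.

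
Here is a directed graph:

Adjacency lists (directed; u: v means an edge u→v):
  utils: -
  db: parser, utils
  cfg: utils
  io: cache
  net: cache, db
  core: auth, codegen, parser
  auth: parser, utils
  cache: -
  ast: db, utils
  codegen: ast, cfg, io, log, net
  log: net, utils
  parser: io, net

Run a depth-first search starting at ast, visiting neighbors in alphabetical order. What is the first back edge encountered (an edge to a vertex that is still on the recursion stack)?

DFS from ast (visiting neighbors in alphabetical order); mark gray on enter, black on exit:
ast gray
  db gray
    parser gray
      io gray
        cache gray
        cache black
      io black
      net gray
        net→cache: cache black — skip
        net→db: db is gray → back edge
First back edge: net → db.

net→db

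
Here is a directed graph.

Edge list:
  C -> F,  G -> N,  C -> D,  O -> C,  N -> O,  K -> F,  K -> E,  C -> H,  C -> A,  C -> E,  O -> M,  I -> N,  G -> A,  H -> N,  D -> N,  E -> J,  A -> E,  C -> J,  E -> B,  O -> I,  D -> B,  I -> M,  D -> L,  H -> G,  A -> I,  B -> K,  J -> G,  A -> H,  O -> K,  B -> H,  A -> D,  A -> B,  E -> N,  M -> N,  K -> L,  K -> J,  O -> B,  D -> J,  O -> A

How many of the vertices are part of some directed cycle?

A vertex is on a directed cycle iff it belongs to a strongly connected component of size ≥ 2 (or has a self-loop).
The vertices on cycles are {A, B, C, D, E, G, H, I, J, K, M, N, O} — 13 in total.

13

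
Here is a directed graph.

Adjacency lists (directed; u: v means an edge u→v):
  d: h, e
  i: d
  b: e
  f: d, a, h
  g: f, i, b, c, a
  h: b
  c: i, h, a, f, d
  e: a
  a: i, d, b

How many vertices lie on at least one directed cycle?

6

A vertex is on a directed cycle iff it belongs to a strongly connected component of size ≥ 2 (or has a self-loop).
The vertices on cycles are {a, b, d, e, h, i} — 6 in total.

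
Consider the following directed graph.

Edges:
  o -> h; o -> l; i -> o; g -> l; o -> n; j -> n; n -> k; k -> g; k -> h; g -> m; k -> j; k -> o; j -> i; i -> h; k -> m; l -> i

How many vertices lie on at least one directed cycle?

7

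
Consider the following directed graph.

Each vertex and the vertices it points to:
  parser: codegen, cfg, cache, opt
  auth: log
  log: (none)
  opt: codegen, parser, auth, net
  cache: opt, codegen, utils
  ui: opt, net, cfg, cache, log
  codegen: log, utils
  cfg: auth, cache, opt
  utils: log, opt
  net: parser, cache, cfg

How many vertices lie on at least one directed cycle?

A vertex is on a directed cycle iff it belongs to a strongly connected component of size ≥ 2 (or has a self-loop).
The vertices on cycles are {cfg, net, opt, cache, utils, parser, codegen} — 7 in total.

7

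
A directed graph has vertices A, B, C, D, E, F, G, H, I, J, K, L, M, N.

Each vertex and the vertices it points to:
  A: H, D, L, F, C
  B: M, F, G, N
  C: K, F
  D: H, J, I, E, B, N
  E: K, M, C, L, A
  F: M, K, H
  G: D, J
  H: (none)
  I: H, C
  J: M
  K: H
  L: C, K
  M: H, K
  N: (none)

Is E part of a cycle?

E is on a cycle iff E can reach itself via ≥1 edge.
E → A → D → E — yes.

Yes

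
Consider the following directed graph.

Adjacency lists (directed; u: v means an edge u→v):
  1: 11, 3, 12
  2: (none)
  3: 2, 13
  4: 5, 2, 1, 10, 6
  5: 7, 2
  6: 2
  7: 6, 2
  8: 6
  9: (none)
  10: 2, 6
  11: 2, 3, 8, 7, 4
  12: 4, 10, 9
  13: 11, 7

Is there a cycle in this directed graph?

Yes

DFS with white/gray/black marking, starting from 9:
9 gray
9 black
1 gray
  11 gray
    2 gray
    2 black
    3 gray
      3→2: 2 black — skip
      13 gray
        13→11: 11 is gray → back edge
Back edge found, so a cycle exists: 11 → 3 → 13 → 11.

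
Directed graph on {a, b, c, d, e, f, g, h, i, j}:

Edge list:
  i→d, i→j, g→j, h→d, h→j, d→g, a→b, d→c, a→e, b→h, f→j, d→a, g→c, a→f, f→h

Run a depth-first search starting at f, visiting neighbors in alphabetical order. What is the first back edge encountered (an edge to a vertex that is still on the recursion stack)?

b->h

DFS from f (visiting neighbors in alphabetical order); mark gray on enter, black on exit:
f gray
  h gray
    d gray
      a gray
        b gray
          b→h: h is gray → back edge
First back edge: b → h.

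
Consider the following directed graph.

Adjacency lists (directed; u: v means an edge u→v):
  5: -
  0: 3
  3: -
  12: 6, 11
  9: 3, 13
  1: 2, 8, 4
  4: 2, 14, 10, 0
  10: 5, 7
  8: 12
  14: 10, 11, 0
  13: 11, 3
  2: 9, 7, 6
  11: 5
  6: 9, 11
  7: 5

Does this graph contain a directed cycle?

No

DFS with white/gray/black marking, starting from 0:
0 gray
  3 gray
  3 black
0 black
5 gray
5 black
12 gray
  6 gray
    9 gray
      9→3: 3 black — skip
      13 gray
        11 gray
          11→5: 5 black — skip
        11 black
        13→3: 3 black — skip
      13 black
    9 black
    6→11: 11 black — skip
  6 black
  12→11: 11 black — skip
12 black
1 gray
  2 gray
    2→9: 9 black — skip
    7 gray
      7→5: 5 black — skip
    7 black
    2→6: 6 black — skip
  2 black
  8 gray
    8→12: 12 black — skip
  8 black
  4 gray
    4→2: 2 black — skip
    14 gray
      10 gray
        10→5: 5 black — skip
        10→7: 7 black — skip
      10 black
      14→11: 11 black — skip
      14→0: 0 black — skip
    14 black
    4→10: 10 black — skip
    4→0: 0 black — skip
  4 black
1 black
Every edge goes to a white or black vertex — no back edge, so the graph is acyclic.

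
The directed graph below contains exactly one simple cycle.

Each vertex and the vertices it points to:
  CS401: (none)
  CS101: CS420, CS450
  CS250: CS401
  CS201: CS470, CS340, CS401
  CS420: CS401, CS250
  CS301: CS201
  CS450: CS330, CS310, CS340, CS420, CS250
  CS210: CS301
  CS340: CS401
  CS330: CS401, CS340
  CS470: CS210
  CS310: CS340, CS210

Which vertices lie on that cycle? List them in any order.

DFS with gray/black marking from CS210:
CS210 gray
  CS301 gray
    CS201 gray
      CS470 gray
        CS470→CS210: CS210 is gray → back edge
Back edge closes the cycle CS210 → CS301 → CS201 → CS470 → CS210; its vertices are {CS201, CS210, CS301, CS470}.

CS201, CS210, CS301, CS470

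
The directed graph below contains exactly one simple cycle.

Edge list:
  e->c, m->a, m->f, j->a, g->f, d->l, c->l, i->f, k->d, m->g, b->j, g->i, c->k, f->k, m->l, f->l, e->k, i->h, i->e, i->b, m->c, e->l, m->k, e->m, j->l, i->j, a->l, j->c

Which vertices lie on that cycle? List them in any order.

e, g, i, m

DFS with gray/black marking from g:
g gray
  f gray
    k gray
      d gray
        l gray
        l black
      d black
    k black
    f→l: l black — skip
  f black
  i gray
    j gray
      c gray
        c→k: k black — skip
        c→l: l black — skip
      c black
      j→l: l black — skip
      a gray
        a→l: l black — skip
      a black
    j black
    h gray
    h black
    i→f: f black — skip
    e gray
      e→l: l black — skip
      e→c: c black — skip
      m gray
        m→a: a black — skip
        m→c: c black — skip
        m→l: l black — skip
        m→k: k black — skip
        m→g: g is gray → back edge
Back edge closes the cycle g → i → e → m → g; its vertices are {e, g, i, m}.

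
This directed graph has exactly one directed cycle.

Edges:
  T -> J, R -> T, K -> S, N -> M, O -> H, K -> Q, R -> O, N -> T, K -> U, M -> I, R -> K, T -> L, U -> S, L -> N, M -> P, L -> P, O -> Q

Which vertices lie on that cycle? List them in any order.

DFS with gray/black marking from T:
T gray
  J gray
  J black
  L gray
    N gray
      N→T: T is gray → back edge
Back edge closes the cycle T → L → N → T; its vertices are {L, N, T}.

L, N, T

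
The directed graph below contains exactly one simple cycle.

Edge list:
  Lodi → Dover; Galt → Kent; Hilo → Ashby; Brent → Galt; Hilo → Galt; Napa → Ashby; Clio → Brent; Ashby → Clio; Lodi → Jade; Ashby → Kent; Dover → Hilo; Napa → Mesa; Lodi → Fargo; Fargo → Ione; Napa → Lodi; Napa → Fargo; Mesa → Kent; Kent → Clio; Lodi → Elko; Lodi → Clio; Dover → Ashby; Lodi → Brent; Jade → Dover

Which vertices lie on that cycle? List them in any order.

DFS with gray/black marking from Brent:
Brent gray
  Galt gray
    Kent gray
      Clio gray
        Clio→Brent: Brent is gray → back edge
Back edge closes the cycle Brent → Galt → Kent → Clio → Brent; its vertices are {Clio, Galt, Kent, Brent}.

Clio, Galt, Kent, Brent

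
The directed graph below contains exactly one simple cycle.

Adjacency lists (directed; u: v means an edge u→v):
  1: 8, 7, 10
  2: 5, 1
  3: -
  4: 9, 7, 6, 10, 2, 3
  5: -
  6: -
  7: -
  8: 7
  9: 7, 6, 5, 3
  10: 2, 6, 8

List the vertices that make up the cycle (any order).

DFS with gray/black marking from 10:
10 gray
  2 gray
    5 gray
    5 black
    1 gray
      8 gray
        7 gray
        7 black
      8 black
      1→7: 7 black — skip
      1→10: 10 is gray → back edge
Back edge closes the cycle 10 → 2 → 1 → 10; its vertices are {1, 2, 10}.

1, 2, 10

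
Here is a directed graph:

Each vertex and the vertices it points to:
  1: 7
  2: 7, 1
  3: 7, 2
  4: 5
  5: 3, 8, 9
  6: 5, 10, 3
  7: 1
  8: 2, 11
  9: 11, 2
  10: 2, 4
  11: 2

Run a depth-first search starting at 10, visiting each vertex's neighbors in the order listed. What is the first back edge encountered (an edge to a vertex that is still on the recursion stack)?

DFS from 10 (visiting each vertex's neighbors in the order listed); mark gray on enter, black on exit:
10 gray
  2 gray
    7 gray
      1 gray
        1→7: 7 is gray → back edge
First back edge: 1 → 7.

1->7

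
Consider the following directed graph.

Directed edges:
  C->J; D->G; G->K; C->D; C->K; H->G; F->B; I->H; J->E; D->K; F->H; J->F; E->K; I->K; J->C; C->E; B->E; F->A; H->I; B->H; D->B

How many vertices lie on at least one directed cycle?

4

A vertex is on a directed cycle iff it belongs to a strongly connected component of size ≥ 2 (or has a self-loop).
The vertices on cycles are {C, H, I, J} — 4 in total.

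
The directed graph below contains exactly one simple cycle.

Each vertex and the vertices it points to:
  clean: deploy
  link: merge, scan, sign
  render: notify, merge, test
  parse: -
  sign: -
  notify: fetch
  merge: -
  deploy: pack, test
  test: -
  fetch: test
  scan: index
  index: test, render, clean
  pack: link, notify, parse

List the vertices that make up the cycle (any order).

DFS with gray/black marking from deploy:
deploy gray
  pack gray
    link gray
      merge gray
      merge black
      scan gray
        index gray
          test gray
          test black
          render gray
            notify gray
              fetch gray
                fetch→test: test black — skip
              fetch black
            notify black
            render→merge: merge black — skip
            render→test: test black — skip
          render black
          clean gray
            clean→deploy: deploy is gray → back edge
Back edge closes the cycle deploy → pack → link → scan → index → clean → deploy; its vertices are {link, pack, scan, clean, index, deploy}.

link, pack, scan, clean, index, deploy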